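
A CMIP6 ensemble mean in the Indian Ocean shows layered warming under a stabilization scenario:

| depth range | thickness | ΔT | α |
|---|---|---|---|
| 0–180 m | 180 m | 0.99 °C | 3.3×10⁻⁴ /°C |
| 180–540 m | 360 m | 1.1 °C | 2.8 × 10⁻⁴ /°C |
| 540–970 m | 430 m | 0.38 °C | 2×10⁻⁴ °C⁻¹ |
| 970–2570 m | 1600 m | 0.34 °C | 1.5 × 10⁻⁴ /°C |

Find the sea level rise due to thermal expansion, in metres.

about 0.28 m

Layer 1: 180 × 3.3×10⁻⁴ × 0.99 = 0.058806 m
Layer 2: 1.1 × 360 × 2.8×10⁻⁴ = 0.11088 m
540–970 m: 0.38 × 2×10⁻⁴ × 430 = 0.03268 m
Layer 4: 0.34 × 1.5×10⁻⁴ × 1600 = 0.08160 m
Δh = 0.058806 + 0.11088 + 0.03268 + 0.08160 = 0.283966 m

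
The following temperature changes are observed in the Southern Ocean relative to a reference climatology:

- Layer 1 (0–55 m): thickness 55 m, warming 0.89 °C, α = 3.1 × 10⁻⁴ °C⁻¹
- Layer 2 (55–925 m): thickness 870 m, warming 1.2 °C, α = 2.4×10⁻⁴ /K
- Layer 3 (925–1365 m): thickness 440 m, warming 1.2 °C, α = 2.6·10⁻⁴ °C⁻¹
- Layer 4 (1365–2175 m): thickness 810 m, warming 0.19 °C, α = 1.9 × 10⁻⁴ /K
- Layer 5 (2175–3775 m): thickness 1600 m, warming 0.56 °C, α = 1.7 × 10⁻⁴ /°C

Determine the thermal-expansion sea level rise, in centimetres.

about 58 cm

55 × 3.1×10⁻⁴ × 0.89 = 0.0151745 m
55–925 m: 2.4×10⁻⁴ × 870 × 1.2 = 0.25056 m
925–1365 m: 1.2 × 440 × 2.6×10⁻⁴ = 0.13728 m
Layer 4: 810 × 1.9×10⁻⁴ × 0.19 = 0.029241 m
1.7×10⁻⁴ × 0.56 × 1600 = 0.15232 m
Δh = 0.0151745 + 0.25056 + 0.13728 + 0.029241 + 0.15232 = 0.5845755 m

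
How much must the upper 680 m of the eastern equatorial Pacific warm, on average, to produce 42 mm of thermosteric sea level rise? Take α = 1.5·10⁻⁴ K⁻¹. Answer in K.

about 0.41 K

ΔT = Δh/(αH) = 0.042 / (1.5×10⁻⁴ × 680) ≈ 0.4118 K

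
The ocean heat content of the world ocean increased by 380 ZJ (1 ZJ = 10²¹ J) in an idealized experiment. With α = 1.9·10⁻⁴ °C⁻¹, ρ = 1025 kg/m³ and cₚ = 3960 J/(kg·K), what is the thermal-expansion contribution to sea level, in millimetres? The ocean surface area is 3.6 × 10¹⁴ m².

Per unit area: Q = 380×10²¹ / (3.6×10¹⁴) ≈ 1.056×10⁹ J/m²
Δh = αQ/(ρcₚ) = 1.9×10⁻⁴ × 1.056×10⁹ / (1025 × 3960) ≈ 0.049431 m

Δh = 49.4 mm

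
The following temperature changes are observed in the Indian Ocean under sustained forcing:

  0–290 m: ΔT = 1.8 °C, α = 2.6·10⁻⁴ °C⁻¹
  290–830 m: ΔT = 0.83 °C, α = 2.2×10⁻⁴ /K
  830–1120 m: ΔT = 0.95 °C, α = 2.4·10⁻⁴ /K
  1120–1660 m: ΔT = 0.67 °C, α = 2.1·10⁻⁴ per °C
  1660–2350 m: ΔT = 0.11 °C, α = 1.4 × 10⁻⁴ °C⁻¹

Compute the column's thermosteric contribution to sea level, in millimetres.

Layer 1: 1.8 × 290 × 2.6×10⁻⁴ = 0.13572 m
Layer 2: 2.2×10⁻⁴ × 0.83 × 540 = 0.098604 m
Layer 3: 290 × 0.95 × 2.4×10⁻⁴ = 0.06612 m
540 × 2.1×10⁻⁴ × 0.67 = 0.075978 m
1660–2350 m: 0.11 × 1.4×10⁻⁴ × 690 = 0.010626 m
Δh = 0.13572 + 0.098604 + 0.06612 + 0.075978 + 0.010626 = 0.387048 m

Δh ≈ 387 mm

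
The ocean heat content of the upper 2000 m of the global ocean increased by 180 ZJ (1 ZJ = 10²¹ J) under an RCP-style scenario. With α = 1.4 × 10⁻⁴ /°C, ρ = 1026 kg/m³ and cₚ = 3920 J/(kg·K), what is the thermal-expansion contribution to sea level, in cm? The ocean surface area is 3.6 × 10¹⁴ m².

1.7 cm of thermosteric rise

Per unit area: Q = 180×10²¹ / (3.6×10¹⁴) = 5×10⁸ J/m²
Δh = αQ/(ρcₚ) = 1.4×10⁻⁴ × 5×10⁸ / (1026 × 3920) ≈ 0.017405 m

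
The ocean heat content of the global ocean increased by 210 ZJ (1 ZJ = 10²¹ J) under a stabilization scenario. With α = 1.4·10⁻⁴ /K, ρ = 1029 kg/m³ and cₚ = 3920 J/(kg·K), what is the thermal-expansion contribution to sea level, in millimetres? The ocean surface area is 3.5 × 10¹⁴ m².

about 20.8 mm

Per unit area: Q = 210×10²¹ / (3.5×10¹⁴) = 6×10⁸ J/m²
Δh = αQ/(ρcₚ) = 1.4×10⁻⁴ × 6×10⁸ / (1029 × 3920) ≈ 0.020825 m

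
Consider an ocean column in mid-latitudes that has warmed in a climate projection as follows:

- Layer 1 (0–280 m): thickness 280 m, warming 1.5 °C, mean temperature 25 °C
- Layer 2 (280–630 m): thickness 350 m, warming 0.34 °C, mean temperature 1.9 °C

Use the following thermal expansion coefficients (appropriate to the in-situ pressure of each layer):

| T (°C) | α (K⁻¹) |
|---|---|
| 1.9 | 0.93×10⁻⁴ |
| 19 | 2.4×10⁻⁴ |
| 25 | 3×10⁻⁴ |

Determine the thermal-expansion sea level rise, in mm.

Layer 1 at 25 °C → α = 3×10⁻⁴ K⁻¹
Layer 2 at 1.9 °C → α = 0.93×10⁻⁴ K⁻¹
Layer 1: 1.5 × 3×10⁻⁴ × 280 = 0.12600 m
Layer 2: 0.34 × 0.93×10⁻⁴ × 350 = 0.011067 m
Δh = 0.12600 + 0.011067 = 0.137067 m

Δh ≈ 137 mm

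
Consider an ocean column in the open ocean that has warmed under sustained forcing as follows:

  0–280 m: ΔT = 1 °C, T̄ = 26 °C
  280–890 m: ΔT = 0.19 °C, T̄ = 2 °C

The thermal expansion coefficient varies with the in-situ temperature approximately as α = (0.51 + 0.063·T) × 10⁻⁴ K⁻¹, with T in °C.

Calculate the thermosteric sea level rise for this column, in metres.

Layer 1: α = (0.51 + 0.063×26)×10⁻⁴ = 2.148×10⁻⁴ K⁻¹
Layer 2: α = (0.51 + 0.063×2)×10⁻⁴ = 0.636×10⁻⁴ K⁻¹
0–280 m: 280 × 1 × 2.148×10⁻⁴ = 0.060144 m
0.636×10⁻⁴ × 610 × 0.19 = 0.00737124 m
Δh = 0.060144 + 0.00737124 = 0.06751524 m ≈ 0.068 m

Δh = 0.068 m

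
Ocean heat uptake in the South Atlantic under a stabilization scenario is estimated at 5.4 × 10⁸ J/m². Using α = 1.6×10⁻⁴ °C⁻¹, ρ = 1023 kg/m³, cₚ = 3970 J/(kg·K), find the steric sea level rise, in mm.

Δh ≈ 21.3 mm

Δh = αQ/(ρcₚ) = 1.6×10⁻⁴ × 5.4×10⁸ / (1023 × 3970) ≈ 0.021274 m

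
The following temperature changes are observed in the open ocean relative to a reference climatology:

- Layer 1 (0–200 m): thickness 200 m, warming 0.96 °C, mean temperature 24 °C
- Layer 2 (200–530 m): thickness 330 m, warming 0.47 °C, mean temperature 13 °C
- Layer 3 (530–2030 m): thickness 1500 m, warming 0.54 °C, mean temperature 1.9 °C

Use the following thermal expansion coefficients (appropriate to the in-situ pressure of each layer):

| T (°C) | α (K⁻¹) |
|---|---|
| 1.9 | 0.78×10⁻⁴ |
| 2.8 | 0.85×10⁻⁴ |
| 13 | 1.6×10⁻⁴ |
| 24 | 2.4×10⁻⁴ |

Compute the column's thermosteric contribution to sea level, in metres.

Δh ≈ 0.134 m

Layer 1 at 24 °C → α = 2.4×10⁻⁴ K⁻¹
Layer 2 at 13 °C → α = 1.6×10⁻⁴ K⁻¹
Layer 3 at 1.9 °C → α = 0.78×10⁻⁴ K⁻¹
2.4×10⁻⁴ × 0.96 × 200 = 0.04608 m
0.47 × 1.6×10⁻⁴ × 330 = 0.024816 m
Layer 3: 1500 × 0.78×10⁻⁴ × 0.54 = 0.06318 m
Δh = 0.04608 + 0.024816 + 0.06318 = 0.134076 m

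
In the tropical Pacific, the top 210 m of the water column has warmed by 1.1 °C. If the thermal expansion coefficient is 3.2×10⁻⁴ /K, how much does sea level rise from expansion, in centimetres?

Δh = 7.39 cm

Δh = αΔT·H = 3.2×10⁻⁴ × 1.1 × 210 = 0.07392 m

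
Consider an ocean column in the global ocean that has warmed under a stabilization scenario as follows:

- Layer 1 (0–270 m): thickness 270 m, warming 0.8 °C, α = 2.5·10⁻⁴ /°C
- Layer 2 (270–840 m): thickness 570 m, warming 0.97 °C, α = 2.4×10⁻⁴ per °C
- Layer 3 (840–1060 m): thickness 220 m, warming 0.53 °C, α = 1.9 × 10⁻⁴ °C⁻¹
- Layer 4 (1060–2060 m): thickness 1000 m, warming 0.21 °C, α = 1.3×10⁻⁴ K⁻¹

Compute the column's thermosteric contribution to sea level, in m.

0.24 m

Layer 1: 270 × 2.5×10⁻⁴ × 0.8 = 0.05400 m
0.97 × 2.4×10⁻⁴ × 570 = 0.132696 m
Layer 3: 0.53 × 220 × 1.9×10⁻⁴ = 0.022154 m
Layer 4: 1000 × 0.21 × 1.3×10⁻⁴ = 0.02730 m
Δh = 0.05400 + 0.132696 + 0.022154 + 0.02730 = 0.23615 m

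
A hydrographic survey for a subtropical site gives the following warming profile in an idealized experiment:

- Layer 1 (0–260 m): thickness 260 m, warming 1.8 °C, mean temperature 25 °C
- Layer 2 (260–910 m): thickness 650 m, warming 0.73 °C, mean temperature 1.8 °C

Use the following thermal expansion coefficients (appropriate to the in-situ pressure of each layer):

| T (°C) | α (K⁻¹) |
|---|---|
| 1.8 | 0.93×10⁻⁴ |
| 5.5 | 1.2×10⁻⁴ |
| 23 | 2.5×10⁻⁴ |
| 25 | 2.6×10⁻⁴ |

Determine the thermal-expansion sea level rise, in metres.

Δh ≈ 0.166 m

Layer 1 at 25 °C → α = 2.6×10⁻⁴ K⁻¹
Layer 2 at 1.8 °C → α = 0.93×10⁻⁴ K⁻¹
0–260 m: 1.8 × 260 × 2.6×10⁻⁴ = 0.12168 m
Layer 2: 650 × 0.93×10⁻⁴ × 0.73 = 0.0441285 m
Δh = 0.12168 + 0.0441285 = 0.1658085 m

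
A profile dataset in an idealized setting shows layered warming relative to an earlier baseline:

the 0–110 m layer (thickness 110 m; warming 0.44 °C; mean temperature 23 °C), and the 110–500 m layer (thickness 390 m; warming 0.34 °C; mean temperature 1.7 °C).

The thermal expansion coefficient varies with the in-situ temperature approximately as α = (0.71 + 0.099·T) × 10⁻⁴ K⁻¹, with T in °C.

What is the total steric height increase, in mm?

Layer 1: α = (0.71 + 0.099×23)×10⁻⁴ = 2.987×10⁻⁴ K⁻¹
Layer 2: α = (0.71 + 0.099×1.7)×10⁻⁴ = 0.8783×10⁻⁴ K⁻¹
2.987×10⁻⁴ × 0.44 × 110 = 0.01445708 m
110–500 m: 0.8783×10⁻⁴ × 390 × 0.34 = 0.011646258 m
Δh = 0.01445708 + 0.011646258 = 0.026103338 m ≈ 26.1 mm

26.1 mm of thermosteric rise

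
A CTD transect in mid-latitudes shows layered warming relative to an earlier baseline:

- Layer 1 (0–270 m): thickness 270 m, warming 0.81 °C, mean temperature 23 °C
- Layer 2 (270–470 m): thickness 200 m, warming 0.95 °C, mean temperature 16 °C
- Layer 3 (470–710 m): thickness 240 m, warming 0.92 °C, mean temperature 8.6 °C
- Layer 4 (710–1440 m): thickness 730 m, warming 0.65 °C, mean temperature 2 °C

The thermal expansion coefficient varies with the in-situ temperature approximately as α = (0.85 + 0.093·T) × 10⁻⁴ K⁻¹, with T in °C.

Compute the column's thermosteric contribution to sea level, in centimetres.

Layer 1: α = (0.85 + 0.093×23)×10⁻⁴ = 2.989×10⁻⁴ K⁻¹
Layer 2: α = (0.85 + 0.093×16)×10⁻⁴ = 2.338×10⁻⁴ K⁻¹
Layer 3: α = (0.85 + 0.093×8.6)×10⁻⁴ = 1.6498×10⁻⁴ K⁻¹
Layer 4: α = (0.85 + 0.093×2)×10⁻⁴ = 1.036×10⁻⁴ K⁻¹
0–270 m: 2.989×10⁻⁴ × 270 × 0.81 = 0.06536943 m
270–470 m: 200 × 2.338×10⁻⁴ × 0.95 = 0.044422 m
1.6498×10⁻⁴ × 0.92 × 240 = 0.036427584 m
Layer 4: 0.65 × 730 × 1.036×10⁻⁴ = 0.0491582 m
Δh = 0.06536943 + 0.044422 + 0.036427584 + 0.0491582 = 0.195377214 m

Δh ≈ 20 cm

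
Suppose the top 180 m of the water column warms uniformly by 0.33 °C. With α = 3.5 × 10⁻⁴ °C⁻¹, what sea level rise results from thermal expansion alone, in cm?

about 2.08 cm

Δh = αΔT·H = 3.5×10⁻⁴ × 0.33 × 180 = 0.02079 m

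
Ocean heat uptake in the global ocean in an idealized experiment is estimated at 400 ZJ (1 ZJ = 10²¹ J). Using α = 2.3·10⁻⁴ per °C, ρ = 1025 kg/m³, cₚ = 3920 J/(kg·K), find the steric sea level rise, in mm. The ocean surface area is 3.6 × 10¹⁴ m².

Per unit area: Q = 400×10²¹ / (3.6×10¹⁴) ≈ 1.111×10⁹ J/m²
Δh = αQ/(ρcₚ) = 2.3×10⁻⁴ × 1.111×10⁹ / (1025 × 3920) ≈ 0.063596 m

64 mm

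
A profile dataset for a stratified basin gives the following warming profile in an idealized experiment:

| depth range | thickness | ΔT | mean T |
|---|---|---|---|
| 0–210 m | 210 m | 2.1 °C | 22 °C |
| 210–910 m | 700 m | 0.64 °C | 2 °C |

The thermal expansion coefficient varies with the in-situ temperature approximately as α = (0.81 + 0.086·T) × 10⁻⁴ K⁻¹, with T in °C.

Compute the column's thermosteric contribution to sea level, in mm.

163 mm

Layer 1: α = (0.81 + 0.086×22)×10⁻⁴ = 2.702×10⁻⁴ K⁻¹
Layer 2: α = (0.81 + 0.086×2)×10⁻⁴ = 0.982×10⁻⁴ K⁻¹
Layer 1: 2.702×10⁻⁴ × 210 × 2.1 = 0.1191582 m
0.64 × 0.982×10⁻⁴ × 700 = 0.0439936 m
Δh = 0.1191582 + 0.0439936 = 0.1631518 m ≈ 163 mm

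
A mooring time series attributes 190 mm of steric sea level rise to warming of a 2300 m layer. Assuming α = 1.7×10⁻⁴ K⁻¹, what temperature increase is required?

ΔT = Δh/(αH) = 0.19 / (1.7×10⁻⁴ × 2300) ≈ 0.4859 K

ΔT ≈ 0.486 K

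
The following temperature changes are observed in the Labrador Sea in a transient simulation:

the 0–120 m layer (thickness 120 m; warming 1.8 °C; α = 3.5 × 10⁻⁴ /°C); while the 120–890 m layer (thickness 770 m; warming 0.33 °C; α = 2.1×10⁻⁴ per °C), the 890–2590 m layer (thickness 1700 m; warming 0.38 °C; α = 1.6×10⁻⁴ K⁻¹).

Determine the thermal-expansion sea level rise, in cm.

0–120 m: 120 × 1.8 × 3.5×10⁻⁴ = 0.07560 m
0.33 × 2.1×10⁻⁴ × 770 = 0.053361 m
0.38 × 1700 × 1.6×10⁻⁴ = 0.10336 m
Δh = 0.07560 + 0.053361 + 0.10336 = 0.232321 m ≈ 23.2 cm

23.2 cm of thermosteric rise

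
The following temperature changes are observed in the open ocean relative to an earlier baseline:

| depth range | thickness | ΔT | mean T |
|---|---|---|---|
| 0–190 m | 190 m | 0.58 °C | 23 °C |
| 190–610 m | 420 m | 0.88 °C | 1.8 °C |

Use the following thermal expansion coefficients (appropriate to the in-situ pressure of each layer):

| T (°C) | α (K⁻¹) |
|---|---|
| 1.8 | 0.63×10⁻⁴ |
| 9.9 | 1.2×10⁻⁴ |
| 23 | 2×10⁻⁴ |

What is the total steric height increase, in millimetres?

Layer 1 at 23 °C → α = 2×10⁻⁴ K⁻¹
Layer 2 at 1.8 °C → α = 0.63×10⁻⁴ K⁻¹
Layer 1: 190 × 2×10⁻⁴ × 0.58 = 0.02204 m
190–610 m: 0.88 × 420 × 0.63×10⁻⁴ = 0.0232848 m
Δh = 0.02204 + 0.0232848 = 0.0453248 m

45.3 mm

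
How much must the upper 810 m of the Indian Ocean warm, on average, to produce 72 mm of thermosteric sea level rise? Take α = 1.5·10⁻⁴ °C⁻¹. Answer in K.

0.593 K

ΔT = Δh/(αH) = 0.072 / (1.5×10⁻⁴ × 810) ≈ 0.5926 K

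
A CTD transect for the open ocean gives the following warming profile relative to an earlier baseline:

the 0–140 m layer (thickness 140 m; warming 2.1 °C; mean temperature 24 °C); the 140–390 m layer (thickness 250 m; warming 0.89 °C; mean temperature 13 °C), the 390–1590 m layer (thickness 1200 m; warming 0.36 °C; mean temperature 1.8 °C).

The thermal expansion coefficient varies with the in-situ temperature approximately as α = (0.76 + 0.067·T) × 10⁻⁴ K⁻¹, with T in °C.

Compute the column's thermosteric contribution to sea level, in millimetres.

144 mm of thermosteric rise

Layer 1: α = (0.76 + 0.067×24)×10⁻⁴ = 2.368×10⁻⁴ K⁻¹
Layer 2: α = (0.76 + 0.067×13)×10⁻⁴ = 1.631×10⁻⁴ K⁻¹
Layer 3: α = (0.76 + 0.067×1.8)×10⁻⁴ = 0.8806×10⁻⁴ K⁻¹
140 × 2.368×10⁻⁴ × 2.1 = 0.0696192 m
Layer 2: 0.89 × 1.631×10⁻⁴ × 250 = 0.03628975 m
0.36 × 1200 × 0.8806×10⁻⁴ = 0.03804192 m
Δh = 0.0696192 + 0.03628975 + 0.03804192 = 0.14395087 m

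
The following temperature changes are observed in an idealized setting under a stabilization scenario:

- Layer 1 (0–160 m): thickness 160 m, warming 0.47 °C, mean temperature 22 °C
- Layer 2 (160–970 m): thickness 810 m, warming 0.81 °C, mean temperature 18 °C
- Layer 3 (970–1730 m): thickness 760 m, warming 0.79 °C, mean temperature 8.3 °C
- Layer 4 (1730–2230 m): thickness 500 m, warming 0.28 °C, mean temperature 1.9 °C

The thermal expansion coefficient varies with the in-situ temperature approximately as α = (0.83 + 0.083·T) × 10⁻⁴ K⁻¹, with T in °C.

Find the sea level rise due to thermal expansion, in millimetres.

Layer 1: α = (0.83 + 0.083×22)×10⁻⁴ = 2.656×10⁻⁴ K⁻¹
Layer 2: α = (0.83 + 0.083×18)×10⁻⁴ = 2.324×10⁻⁴ K⁻¹
Layer 3: α = (0.83 + 0.083×8.3)×10⁻⁴ = 1.5189×10⁻⁴ K⁻¹
Layer 4: α = (0.83 + 0.083×1.9)×10⁻⁴ = 0.9877×10⁻⁴ K⁻¹
0.47 × 2.656×10⁻⁴ × 160 = 0.01997312 m
160–970 m: 810 × 2.324×10⁻⁴ × 0.81 = 0.15247764 m
760 × 1.5189×10⁻⁴ × 0.79 = 0.091194756 m
Layer 4: 0.9877×10⁻⁴ × 0.28 × 500 = 0.0138278 m
Δh = 0.01997312 + 0.15247764 + 0.091194756 + 0.0138278 = 0.277473316 m

Δh ≈ 280 mm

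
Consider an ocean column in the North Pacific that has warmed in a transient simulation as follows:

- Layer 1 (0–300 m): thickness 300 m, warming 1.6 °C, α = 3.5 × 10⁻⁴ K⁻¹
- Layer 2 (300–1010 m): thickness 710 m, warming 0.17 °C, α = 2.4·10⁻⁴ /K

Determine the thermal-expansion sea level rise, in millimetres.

Δh ≈ 197 mm

Layer 1: 300 × 3.5×10⁻⁴ × 1.6 = 0.16800 m
300–1010 m: 0.17 × 710 × 2.4×10⁻⁴ = 0.028968 m
Δh = 0.16800 + 0.028968 = 0.196968 m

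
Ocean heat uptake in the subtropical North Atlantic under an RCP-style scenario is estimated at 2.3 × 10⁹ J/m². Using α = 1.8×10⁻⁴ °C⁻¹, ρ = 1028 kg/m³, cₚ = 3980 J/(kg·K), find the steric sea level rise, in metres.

Δh = αQ/(ρcₚ) = 1.8×10⁻⁴ × 2.3×10⁹ / (1028 × 3980) ≈ 0.10119 m

0.10 m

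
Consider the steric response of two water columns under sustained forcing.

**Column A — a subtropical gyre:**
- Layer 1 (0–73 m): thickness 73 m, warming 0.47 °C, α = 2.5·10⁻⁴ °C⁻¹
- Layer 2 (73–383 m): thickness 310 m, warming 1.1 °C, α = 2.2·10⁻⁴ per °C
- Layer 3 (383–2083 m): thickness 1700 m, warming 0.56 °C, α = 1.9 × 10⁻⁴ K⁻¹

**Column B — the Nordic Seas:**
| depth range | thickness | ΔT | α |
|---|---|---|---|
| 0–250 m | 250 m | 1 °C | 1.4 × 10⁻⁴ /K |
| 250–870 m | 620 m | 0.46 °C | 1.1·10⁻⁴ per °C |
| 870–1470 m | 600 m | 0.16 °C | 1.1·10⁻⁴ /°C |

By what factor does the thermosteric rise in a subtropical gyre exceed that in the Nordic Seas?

≈ 3.4×

A 0–73 m: 2.5×10⁻⁴ × 73 × 0.47 = 0.0085775 m
A Layer 2: 2.2×10⁻⁴ × 1.1 × 310 = 0.07502 m
A 383–2083 m: 1700 × 1.9×10⁻⁴ × 0.56 = 0.18088 m
A total: 0.2644775 m
B Layer 1: 250 × 1 × 1.4×10⁻⁴ = 0.03500 m
B Layer 2: 1.1×10⁻⁴ × 0.46 × 620 = 0.031372 m
B 600 × 0.16 × 1.1×10⁻⁴ = 0.01056 m
B total: 0.076932 m
Ratio: 0.2644775 / 0.076932 ≈ 3.438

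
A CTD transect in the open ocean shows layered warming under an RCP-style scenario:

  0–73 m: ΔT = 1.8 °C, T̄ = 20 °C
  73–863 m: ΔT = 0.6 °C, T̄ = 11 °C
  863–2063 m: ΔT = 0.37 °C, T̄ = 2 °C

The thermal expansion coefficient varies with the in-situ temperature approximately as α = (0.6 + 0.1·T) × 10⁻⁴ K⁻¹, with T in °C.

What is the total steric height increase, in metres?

Δh = 0.150 m

Layer 1: α = (0.6 + 0.1×20)×10⁻⁴ = 2.6×10⁻⁴ K⁻¹
Layer 2: α = (0.6 + 0.1×11)×10⁻⁴ = 1.7×10⁻⁴ K⁻¹
Layer 3: α = (0.6 + 0.1×2)×10⁻⁴ = 0.8×10⁻⁴ K⁻¹
1.8 × 2.6×10⁻⁴ × 73 = 0.034164 m
Layer 2: 1.7×10⁻⁴ × 790 × 0.6 = 0.08058 m
1200 × 0.37 × 0.8×10⁻⁴ = 0.03552 m
Δh = 0.034164 + 0.08058 + 0.03552 = 0.150264 m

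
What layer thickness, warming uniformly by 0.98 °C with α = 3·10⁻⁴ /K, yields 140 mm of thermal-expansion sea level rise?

about 480 m

H = Δh/(αΔT) = 0.14 / (3×10⁻⁴ × 0.98) ≈ 476.2 m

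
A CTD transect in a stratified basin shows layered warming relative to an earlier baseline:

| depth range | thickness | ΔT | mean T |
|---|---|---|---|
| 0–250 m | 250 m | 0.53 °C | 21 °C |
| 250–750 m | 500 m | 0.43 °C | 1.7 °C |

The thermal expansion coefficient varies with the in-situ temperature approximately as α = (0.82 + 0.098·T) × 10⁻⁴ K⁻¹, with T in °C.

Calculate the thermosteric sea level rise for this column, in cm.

Δh ≈ 5.9 cm

Layer 1: α = (0.82 + 0.098×21)×10⁻⁴ = 2.878×10⁻⁴ K⁻¹
Layer 2: α = (0.82 + 0.098×1.7)×10⁻⁴ = 0.9866×10⁻⁴ K⁻¹
0–250 m: 2.878×10⁻⁴ × 0.53 × 250 = 0.0381335 m
250–750 m: 0.43 × 0.9866×10⁻⁴ × 500 = 0.0212119 m
Δh = 0.0381335 + 0.0212119 = 0.0593454 m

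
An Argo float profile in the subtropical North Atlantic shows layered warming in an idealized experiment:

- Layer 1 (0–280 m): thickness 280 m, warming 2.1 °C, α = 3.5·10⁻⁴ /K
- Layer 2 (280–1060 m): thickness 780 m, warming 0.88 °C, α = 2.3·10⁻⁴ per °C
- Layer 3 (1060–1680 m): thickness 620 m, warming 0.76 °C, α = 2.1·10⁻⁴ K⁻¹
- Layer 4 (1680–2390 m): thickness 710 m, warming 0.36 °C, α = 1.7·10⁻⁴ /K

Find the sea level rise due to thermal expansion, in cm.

Layer 1: 280 × 2.1 × 3.5×10⁻⁴ = 0.20580 m
Layer 2: 0.88 × 780 × 2.3×10⁻⁴ = 0.157872 m
0.76 × 620 × 2.1×10⁻⁴ = 0.098952 m
Layer 4: 0.36 × 710 × 1.7×10⁻⁴ = 0.043452 m
Δh = 0.20580 + 0.157872 + 0.098952 + 0.043452 = 0.506076 m

Δh ≈ 50.6 cm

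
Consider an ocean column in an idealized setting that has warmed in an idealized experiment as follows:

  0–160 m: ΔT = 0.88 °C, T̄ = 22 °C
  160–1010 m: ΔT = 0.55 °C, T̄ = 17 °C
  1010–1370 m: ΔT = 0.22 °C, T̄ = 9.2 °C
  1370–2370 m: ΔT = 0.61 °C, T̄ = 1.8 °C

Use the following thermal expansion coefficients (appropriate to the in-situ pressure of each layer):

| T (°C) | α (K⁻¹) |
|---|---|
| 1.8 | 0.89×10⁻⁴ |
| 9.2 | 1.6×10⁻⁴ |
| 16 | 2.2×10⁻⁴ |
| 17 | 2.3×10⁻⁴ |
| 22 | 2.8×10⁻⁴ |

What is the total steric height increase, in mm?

Layer 1 at 22 °C → α = 2.8×10⁻⁴ K⁻¹
Layer 2 at 17 °C → α = 2.3×10⁻⁴ K⁻¹
Layer 3 at 9.2 °C → α = 1.6×10⁻⁴ K⁻¹
Layer 4 at 1.8 °C → α = 0.89×10⁻⁴ K⁻¹
0–160 m: 0.88 × 160 × 2.8×10⁻⁴ = 0.039424 m
160–1010 m: 0.55 × 2.3×10⁻⁴ × 850 = 0.107525 m
1010–1370 m: 360 × 1.6×10⁻⁴ × 0.22 = 0.012672 m
0.89×10⁻⁴ × 1000 × 0.61 = 0.05429 m
Δh = 0.039424 + 0.107525 + 0.012672 + 0.05429 = 0.213911 m

210 mm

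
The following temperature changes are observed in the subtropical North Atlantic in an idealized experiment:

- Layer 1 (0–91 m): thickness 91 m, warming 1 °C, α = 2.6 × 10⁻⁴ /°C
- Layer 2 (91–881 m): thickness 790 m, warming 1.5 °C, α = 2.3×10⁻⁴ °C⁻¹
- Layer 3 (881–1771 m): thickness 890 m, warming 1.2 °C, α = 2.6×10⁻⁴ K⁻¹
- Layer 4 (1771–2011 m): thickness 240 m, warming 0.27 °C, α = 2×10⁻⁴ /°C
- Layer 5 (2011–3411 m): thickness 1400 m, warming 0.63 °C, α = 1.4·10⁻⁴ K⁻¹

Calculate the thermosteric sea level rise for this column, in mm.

Δh = 710 mm

0–91 m: 2.6×10⁻⁴ × 91 × 1 = 0.02366 m
Layer 2: 1.5 × 2.3×10⁻⁴ × 790 = 0.27255 m
881–1771 m: 1.2 × 2.6×10⁻⁴ × 890 = 0.27768 m
1771–2011 m: 240 × 0.27 × 2×10⁻⁴ = 0.01296 m
2011–3411 m: 1.4×10⁻⁴ × 1400 × 0.63 = 0.12348 m
Δh = 0.02366 + 0.27255 + 0.27768 + 0.01296 + 0.12348 = 0.71033 m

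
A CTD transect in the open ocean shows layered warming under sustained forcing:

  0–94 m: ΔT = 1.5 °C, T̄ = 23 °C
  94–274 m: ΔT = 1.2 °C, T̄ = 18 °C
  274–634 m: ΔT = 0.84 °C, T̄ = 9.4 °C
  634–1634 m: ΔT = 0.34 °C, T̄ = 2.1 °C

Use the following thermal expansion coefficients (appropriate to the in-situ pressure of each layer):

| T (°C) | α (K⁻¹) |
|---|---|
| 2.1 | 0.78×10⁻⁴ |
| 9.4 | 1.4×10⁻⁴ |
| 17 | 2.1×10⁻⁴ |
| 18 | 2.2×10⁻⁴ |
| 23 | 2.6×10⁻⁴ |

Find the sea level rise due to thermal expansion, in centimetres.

Δh = 15.3 cm

Layer 1 at 23 °C → α = 2.6×10⁻⁴ K⁻¹
Layer 2 at 18 °C → α = 2.2×10⁻⁴ K⁻¹
Layer 3 at 9.4 °C → α = 1.4×10⁻⁴ K⁻¹
Layer 4 at 2.1 °C → α = 0.78×10⁻⁴ K⁻¹
94 × 2.6×10⁻⁴ × 1.5 = 0.03666 m
Layer 2: 2.2×10⁻⁴ × 180 × 1.2 = 0.04752 m
Layer 3: 0.84 × 1.4×10⁻⁴ × 360 = 0.042336 m
Layer 4: 0.78×10⁻⁴ × 1000 × 0.34 = 0.02652 m
Δh = 0.03666 + 0.04752 + 0.042336 + 0.02652 = 0.153036 m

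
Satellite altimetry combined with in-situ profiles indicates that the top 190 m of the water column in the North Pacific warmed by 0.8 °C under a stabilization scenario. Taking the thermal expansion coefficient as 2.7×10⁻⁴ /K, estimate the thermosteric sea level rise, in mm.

Δh = αΔT·H = 2.7×10⁻⁴ × 0.8 × 190 = 0.04104 m

41 mm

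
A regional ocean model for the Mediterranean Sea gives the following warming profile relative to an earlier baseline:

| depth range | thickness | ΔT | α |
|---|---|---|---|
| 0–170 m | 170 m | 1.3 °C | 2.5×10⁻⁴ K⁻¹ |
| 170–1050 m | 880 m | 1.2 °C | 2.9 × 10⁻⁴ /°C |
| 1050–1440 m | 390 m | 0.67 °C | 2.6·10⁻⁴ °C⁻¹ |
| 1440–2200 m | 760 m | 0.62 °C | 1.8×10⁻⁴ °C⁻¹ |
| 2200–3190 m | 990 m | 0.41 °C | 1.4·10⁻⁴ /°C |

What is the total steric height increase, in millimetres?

about 571 mm

0–170 m: 2.5×10⁻⁴ × 170 × 1.3 = 0.05525 m
170–1050 m: 2.9×10⁻⁴ × 1.2 × 880 = 0.30624 m
1050–1440 m: 2.6×10⁻⁴ × 390 × 0.67 = 0.067938 m
1440–2200 m: 0.62 × 760 × 1.8×10⁻⁴ = 0.084816 m
2200–3190 m: 990 × 0.41 × 1.4×10⁻⁴ = 0.056826 m
Δh = 0.05525 + 0.30624 + 0.067938 + 0.084816 + 0.056826 = 0.57107 m ≈ 571 mm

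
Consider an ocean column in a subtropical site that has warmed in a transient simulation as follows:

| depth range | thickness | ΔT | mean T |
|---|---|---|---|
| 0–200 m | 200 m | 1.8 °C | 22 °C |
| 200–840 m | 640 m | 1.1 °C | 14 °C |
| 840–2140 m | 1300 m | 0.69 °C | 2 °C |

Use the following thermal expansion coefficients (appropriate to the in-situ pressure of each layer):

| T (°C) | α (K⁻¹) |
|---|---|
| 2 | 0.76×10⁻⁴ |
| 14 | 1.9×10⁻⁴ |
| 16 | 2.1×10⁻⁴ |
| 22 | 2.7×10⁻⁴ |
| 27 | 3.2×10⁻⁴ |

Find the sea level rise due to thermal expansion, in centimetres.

Δh = 30 cm

Layer 1 at 22 °C → α = 2.7×10⁻⁴ K⁻¹
Layer 2 at 14 °C → α = 1.9×10⁻⁴ K⁻¹
Layer 3 at 2 °C → α = 0.76×10⁻⁴ K⁻¹
200 × 2.7×10⁻⁴ × 1.8 = 0.09720 m
Layer 2: 1.1 × 640 × 1.9×10⁻⁴ = 0.13376 m
840–2140 m: 0.76×10⁻⁴ × 1300 × 0.69 = 0.068172 m
Δh = 0.09720 + 0.13376 + 0.068172 = 0.299132 m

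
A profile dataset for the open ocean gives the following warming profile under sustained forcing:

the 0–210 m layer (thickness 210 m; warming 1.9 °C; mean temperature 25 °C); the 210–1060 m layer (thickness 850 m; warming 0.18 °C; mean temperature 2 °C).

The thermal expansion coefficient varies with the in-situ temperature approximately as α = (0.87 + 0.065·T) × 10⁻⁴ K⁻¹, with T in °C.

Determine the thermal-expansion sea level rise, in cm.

11.5 cm of thermosteric rise

Layer 1: α = (0.87 + 0.065×25)×10⁻⁴ = 2.495×10⁻⁴ K⁻¹
Layer 2: α = (0.87 + 0.065×2)×10⁻⁴ = 1×10⁻⁴ K⁻¹
0–210 m: 210 × 2.495×10⁻⁴ × 1.9 = 0.0995505 m
210–1060 m: 1×10⁻⁴ × 0.18 × 850 = 0.01530 m
Δh = 0.0995505 + 0.01530 = 0.1148505 m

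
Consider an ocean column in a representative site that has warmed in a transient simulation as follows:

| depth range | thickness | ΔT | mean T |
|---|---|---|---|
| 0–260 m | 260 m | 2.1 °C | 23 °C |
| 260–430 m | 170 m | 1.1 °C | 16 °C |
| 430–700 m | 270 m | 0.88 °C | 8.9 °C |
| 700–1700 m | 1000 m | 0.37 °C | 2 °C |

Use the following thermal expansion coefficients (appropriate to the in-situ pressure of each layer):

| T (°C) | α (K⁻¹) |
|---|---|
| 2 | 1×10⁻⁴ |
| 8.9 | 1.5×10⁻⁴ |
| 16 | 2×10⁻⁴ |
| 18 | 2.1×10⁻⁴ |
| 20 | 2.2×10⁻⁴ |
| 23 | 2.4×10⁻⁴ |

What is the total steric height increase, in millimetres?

Layer 1 at 23 °C → α = 2.4×10⁻⁴ K⁻¹
Layer 2 at 16 °C → α = 2×10⁻⁴ K⁻¹
Layer 3 at 8.9 °C → α = 1.5×10⁻⁴ K⁻¹
Layer 4 at 2 °C → α = 1×10⁻⁴ K⁻¹
Layer 1: 260 × 2.4×10⁻⁴ × 2.1 = 0.13104 m
260–430 m: 170 × 2×10⁻⁴ × 1.1 = 0.03740 m
Layer 3: 270 × 0.88 × 1.5×10⁻⁴ = 0.03564 m
700–1700 m: 1×10⁻⁴ × 1000 × 0.37 = 0.03700 m
Δh = 0.13104 + 0.03740 + 0.03564 + 0.03700 = 0.24108 m

241 mm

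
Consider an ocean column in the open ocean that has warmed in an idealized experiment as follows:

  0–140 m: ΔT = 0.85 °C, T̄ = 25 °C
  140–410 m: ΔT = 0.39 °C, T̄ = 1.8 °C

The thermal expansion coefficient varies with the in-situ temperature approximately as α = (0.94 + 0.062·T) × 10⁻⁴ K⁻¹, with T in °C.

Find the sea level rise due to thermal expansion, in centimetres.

4.07 cm of thermosteric rise

Layer 1: α = (0.94 + 0.062×25)×10⁻⁴ = 2.49×10⁻⁴ K⁻¹
Layer 2: α = (0.94 + 0.062×1.8)×10⁻⁴ = 1.0516×10⁻⁴ K⁻¹
0–140 m: 0.85 × 140 × 2.49×10⁻⁴ = 0.029631 m
Layer 2: 270 × 0.39 × 1.0516×10⁻⁴ = 0.011073348 m
Δh = 0.029631 + 0.011073348 = 0.040704348 m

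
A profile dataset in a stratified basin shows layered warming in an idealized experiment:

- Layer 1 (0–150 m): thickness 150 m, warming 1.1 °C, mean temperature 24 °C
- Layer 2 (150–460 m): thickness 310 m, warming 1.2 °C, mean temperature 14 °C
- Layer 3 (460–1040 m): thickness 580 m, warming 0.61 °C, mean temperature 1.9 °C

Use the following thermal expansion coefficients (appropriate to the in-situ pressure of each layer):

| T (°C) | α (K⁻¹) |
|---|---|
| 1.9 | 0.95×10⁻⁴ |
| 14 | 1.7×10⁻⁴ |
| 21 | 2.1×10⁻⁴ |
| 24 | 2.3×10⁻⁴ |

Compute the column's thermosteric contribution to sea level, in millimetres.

Layer 1 at 24 °C → α = 2.3×10⁻⁴ K⁻¹
Layer 2 at 14 °C → α = 1.7×10⁻⁴ K⁻¹
Layer 3 at 1.9 °C → α = 0.95×10⁻⁴ K⁻¹
0–150 m: 1.1 × 2.3×10⁻⁴ × 150 = 0.03795 m
150–460 m: 310 × 1.7×10⁻⁴ × 1.2 = 0.06324 m
460–1040 m: 0.95×10⁻⁴ × 580 × 0.61 = 0.033611 m
Δh = 0.03795 + 0.06324 + 0.033611 = 0.134801 m ≈ 135 mm

135 mm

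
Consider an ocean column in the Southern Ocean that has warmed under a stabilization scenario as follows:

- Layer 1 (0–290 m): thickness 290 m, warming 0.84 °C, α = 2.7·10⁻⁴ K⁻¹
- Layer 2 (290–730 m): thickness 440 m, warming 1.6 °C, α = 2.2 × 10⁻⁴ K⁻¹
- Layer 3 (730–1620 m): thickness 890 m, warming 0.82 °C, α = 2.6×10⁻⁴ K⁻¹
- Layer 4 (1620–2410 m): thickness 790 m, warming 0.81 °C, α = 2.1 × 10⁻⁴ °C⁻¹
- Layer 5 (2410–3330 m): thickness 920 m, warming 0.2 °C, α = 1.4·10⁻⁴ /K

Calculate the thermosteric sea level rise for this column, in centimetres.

57.1 cm

290 × 2.7×10⁻⁴ × 0.84 = 0.065772 m
2.2×10⁻⁴ × 440 × 1.6 = 0.15488 m
730–1620 m: 0.82 × 2.6×10⁻⁴ × 890 = 0.189748 m
790 × 0.81 × 2.1×10⁻⁴ = 0.134379 m
0.2 × 920 × 1.4×10⁻⁴ = 0.02576 m
Δh = 0.065772 + 0.15488 + 0.189748 + 0.134379 + 0.02576 = 0.570539 m ≈ 57.1 cm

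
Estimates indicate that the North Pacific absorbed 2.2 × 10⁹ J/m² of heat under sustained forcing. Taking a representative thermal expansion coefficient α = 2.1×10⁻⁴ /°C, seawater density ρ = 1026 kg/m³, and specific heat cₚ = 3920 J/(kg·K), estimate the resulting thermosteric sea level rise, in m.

Δh = αQ/(ρcₚ) = 2.1×10⁻⁴ × 2.2×10⁹ / (1026 × 3920) ≈ 0.11487 m

Δh ≈ 0.115 m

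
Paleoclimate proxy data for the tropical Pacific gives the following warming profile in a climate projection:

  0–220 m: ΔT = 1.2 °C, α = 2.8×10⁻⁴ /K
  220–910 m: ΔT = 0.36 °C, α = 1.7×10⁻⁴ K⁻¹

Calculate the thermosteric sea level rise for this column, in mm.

116 mm

1.2 × 2.8×10⁻⁴ × 220 = 0.07392 m
1.7×10⁻⁴ × 690 × 0.36 = 0.042228 m
Δh = 0.07392 + 0.042228 = 0.116148 m ≈ 116 mm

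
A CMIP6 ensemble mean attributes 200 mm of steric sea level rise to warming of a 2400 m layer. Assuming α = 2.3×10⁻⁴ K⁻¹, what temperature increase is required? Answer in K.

ΔT = Δh/(αH) = 0.2 / (2.3×10⁻⁴ × 2400) ≈ 0.3623 K

ΔT ≈ 0.362 K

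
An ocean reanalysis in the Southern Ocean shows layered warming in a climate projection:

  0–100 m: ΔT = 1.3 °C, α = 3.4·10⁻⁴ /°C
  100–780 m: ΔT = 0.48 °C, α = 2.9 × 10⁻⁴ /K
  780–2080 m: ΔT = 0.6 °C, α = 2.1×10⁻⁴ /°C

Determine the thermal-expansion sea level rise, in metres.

0–100 m: 3.4×10⁻⁴ × 100 × 1.3 = 0.04420 m
Layer 2: 680 × 2.9×10⁻⁴ × 0.48 = 0.094656 m
1300 × 2.1×10⁻⁴ × 0.6 = 0.16380 m
Δh = 0.04420 + 0.094656 + 0.16380 = 0.302656 m

0.30 m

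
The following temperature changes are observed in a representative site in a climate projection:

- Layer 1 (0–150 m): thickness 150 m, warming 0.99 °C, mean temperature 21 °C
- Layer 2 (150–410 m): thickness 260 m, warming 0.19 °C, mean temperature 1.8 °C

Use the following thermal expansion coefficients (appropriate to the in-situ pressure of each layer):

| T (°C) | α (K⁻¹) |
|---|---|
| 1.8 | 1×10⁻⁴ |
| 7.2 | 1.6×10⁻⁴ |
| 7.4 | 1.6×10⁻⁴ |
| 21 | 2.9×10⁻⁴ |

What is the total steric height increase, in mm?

Layer 1 at 21 °C → α = 2.9×10⁻⁴ K⁻¹
Layer 2 at 1.8 °C → α = 1×10⁻⁴ K⁻¹
150 × 2.9×10⁻⁴ × 0.99 = 0.043065 m
150–410 m: 260 × 0.19 × 1×10⁻⁴ = 0.00494 m
Δh = 0.043065 + 0.00494 = 0.048005 m

48.0 mm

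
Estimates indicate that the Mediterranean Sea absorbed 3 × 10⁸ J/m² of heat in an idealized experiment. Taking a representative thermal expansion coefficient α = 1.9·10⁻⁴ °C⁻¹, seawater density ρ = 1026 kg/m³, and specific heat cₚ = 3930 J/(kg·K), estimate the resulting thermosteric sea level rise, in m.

Δh = αQ/(ρcₚ) = 1.9×10⁻⁴ × 3×10⁸ / (1026 × 3930) ≈ 0.014136 m

0.014 m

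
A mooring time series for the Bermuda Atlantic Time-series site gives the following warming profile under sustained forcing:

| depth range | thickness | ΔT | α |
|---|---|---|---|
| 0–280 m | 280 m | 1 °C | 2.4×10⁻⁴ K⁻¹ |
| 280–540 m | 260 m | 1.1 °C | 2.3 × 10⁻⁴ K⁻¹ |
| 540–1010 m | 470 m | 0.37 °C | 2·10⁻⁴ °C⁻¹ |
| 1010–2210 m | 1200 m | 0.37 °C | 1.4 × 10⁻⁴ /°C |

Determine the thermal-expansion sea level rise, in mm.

0–280 m: 2.4×10⁻⁴ × 280 × 1 = 0.06720 m
280–540 m: 2.3×10⁻⁴ × 1.1 × 260 = 0.06578 m
Layer 3: 2×10⁻⁴ × 470 × 0.37 = 0.03478 m
Layer 4: 0.37 × 1.4×10⁻⁴ × 1200 = 0.06216 m
Δh = 0.06720 + 0.06578 + 0.03478 + 0.06216 = 0.22992 m ≈ 230 mm

Δh = 230 mm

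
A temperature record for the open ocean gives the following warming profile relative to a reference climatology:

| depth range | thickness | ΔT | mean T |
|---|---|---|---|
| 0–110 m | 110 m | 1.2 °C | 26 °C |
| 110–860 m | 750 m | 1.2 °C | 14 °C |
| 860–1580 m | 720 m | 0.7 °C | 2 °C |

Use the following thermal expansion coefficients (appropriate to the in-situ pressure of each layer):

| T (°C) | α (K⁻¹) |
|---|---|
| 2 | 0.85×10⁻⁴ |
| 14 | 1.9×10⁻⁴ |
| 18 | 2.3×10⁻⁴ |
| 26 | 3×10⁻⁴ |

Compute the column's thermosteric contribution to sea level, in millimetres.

about 250 mm

Layer 1 at 26 °C → α = 3×10⁻⁴ K⁻¹
Layer 2 at 14 °C → α = 1.9×10⁻⁴ K⁻¹
Layer 3 at 2 °C → α = 0.85×10⁻⁴ K⁻¹
Layer 1: 110 × 1.2 × 3×10⁻⁴ = 0.03960 m
Layer 2: 750 × 1.9×10⁻⁴ × 1.2 = 0.17100 m
860–1580 m: 720 × 0.7 × 0.85×10⁻⁴ = 0.04284 m
Δh = 0.03960 + 0.17100 + 0.04284 = 0.25344 m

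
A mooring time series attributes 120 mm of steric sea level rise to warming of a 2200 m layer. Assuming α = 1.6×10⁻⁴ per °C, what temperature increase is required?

ΔT = Δh/(αH) = 0.12 / (1.6×10⁻⁴ × 2200) ≈ 0.3409 K

ΔT ≈ 0.341 K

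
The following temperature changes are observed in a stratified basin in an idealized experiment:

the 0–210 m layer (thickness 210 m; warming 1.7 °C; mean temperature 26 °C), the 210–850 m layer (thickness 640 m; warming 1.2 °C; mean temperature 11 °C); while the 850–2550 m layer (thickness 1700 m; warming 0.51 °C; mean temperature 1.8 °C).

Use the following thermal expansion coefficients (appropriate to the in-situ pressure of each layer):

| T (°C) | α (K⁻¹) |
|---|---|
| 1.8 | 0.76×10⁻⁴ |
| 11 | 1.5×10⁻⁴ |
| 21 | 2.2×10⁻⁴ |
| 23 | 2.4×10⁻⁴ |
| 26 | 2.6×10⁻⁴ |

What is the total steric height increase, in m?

0.274 m

Layer 1 at 26 °C → α = 2.6×10⁻⁴ K⁻¹
Layer 2 at 11 °C → α = 1.5×10⁻⁴ K⁻¹
Layer 3 at 1.8 °C → α = 0.76×10⁻⁴ K⁻¹
Layer 1: 2.6×10⁻⁴ × 210 × 1.7 = 0.09282 m
210–850 m: 1.2 × 1.5×10⁻⁴ × 640 = 0.11520 m
850–2550 m: 1700 × 0.51 × 0.76×10⁻⁴ = 0.065892 m
Δh = 0.09282 + 0.11520 + 0.065892 = 0.273912 m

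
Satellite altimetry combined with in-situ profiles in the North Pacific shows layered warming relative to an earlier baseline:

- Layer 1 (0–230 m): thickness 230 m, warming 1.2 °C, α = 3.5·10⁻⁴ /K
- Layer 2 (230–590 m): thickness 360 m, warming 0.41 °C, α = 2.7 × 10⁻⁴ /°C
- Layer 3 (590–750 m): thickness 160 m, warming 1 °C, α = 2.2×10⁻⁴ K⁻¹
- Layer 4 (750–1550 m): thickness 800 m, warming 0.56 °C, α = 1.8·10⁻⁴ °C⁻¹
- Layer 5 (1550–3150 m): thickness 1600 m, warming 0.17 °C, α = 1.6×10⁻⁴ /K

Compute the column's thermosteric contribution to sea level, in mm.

Layer 1: 3.5×10⁻⁴ × 1.2 × 230 = 0.09660 m
230–590 m: 0.41 × 360 × 2.7×10⁻⁴ = 0.039852 m
590–750 m: 1 × 2.2×10⁻⁴ × 160 = 0.03520 m
Layer 4: 800 × 0.56 × 1.8×10⁻⁴ = 0.08064 m
1550–3150 m: 1.6×10⁻⁴ × 0.17 × 1600 = 0.04352 m
Δh = 0.09660 + 0.039852 + 0.03520 + 0.08064 + 0.04352 = 0.295812 m ≈ 296 mm

296 mm of thermosteric rise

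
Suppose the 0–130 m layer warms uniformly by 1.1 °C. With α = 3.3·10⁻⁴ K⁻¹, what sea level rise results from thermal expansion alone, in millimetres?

Δh = 47 mm

Δh = αΔT·H = 3.3×10⁻⁴ × 1.1 × 130 = 0.04719 m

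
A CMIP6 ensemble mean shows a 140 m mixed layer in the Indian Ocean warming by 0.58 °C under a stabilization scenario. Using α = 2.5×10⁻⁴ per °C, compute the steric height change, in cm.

Δh = αΔT·H = 2.5×10⁻⁴ × 0.58 × 140 = 0.02030 m

2.0 cm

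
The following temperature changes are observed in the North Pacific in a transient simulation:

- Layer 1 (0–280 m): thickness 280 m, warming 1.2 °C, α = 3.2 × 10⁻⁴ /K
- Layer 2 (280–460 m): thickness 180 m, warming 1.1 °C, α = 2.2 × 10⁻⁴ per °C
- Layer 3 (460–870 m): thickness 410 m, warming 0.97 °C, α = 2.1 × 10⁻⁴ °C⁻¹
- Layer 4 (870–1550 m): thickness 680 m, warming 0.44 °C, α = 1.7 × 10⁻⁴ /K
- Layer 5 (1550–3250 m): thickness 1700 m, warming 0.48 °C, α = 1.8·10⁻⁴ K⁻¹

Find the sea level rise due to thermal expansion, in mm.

Δh ≈ 430 mm

3.2×10⁻⁴ × 1.2 × 280 = 0.10752 m
Layer 2: 180 × 2.2×10⁻⁴ × 1.1 = 0.04356 m
Layer 3: 2.1×10⁻⁴ × 410 × 0.97 = 0.083517 m
870–1550 m: 0.44 × 1.7×10⁻⁴ × 680 = 0.050864 m
1550–3250 m: 0.48 × 1.8×10⁻⁴ × 1700 = 0.14688 m
Δh = 0.10752 + 0.04356 + 0.083517 + 0.050864 + 0.14688 = 0.432341 m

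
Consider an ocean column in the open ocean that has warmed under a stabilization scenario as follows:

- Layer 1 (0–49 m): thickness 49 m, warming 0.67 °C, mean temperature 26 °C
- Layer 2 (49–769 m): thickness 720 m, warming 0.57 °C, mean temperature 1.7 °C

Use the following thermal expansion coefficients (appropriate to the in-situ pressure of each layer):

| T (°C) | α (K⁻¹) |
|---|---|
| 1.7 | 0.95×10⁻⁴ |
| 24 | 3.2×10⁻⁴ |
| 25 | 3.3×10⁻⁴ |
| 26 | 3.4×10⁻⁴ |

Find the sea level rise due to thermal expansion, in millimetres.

Layer 1 at 26 °C → α = 3.4×10⁻⁴ K⁻¹
Layer 2 at 1.7 °C → α = 0.95×10⁻⁴ K⁻¹
Layer 1: 0.67 × 49 × 3.4×10⁻⁴ = 0.0111622 m
49–769 m: 720 × 0.57 × 0.95×10⁻⁴ = 0.038988 m
Δh = 0.0111622 + 0.038988 = 0.0501502 m

Δh ≈ 50.2 mm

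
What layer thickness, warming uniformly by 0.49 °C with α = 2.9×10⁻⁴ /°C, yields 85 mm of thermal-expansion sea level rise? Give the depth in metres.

H = Δh/(αΔT) = 0.085 / (2.9×10⁻⁴ × 0.49) ≈ 598.2 m

about 598 m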